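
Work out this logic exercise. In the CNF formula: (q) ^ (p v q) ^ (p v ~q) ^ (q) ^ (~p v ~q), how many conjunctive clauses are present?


A CNF formula is a conjunction of clauses.
Clauses are separated by ^.
Counting the conjuncts: 5 clauses.

5


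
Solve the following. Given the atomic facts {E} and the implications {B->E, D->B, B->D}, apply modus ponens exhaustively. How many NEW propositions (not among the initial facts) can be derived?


Initial facts: {E}
Apply modus ponens to closure:
  (no implication fires)
Final known: {E}
New propositions: {(none)}
Count = 0

0


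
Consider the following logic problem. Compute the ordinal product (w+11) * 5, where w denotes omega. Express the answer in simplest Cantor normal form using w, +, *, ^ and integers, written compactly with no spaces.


Compute (w+11) * 5.
Ordinal * is associative and left-distributive over +, but NOT commutative; for finite n>1, n*w = w but w*n stays w*n.
(w+11) * 5 = (w+11) repeated 5 times. Each intermediate +11 is absorbed by the following w; only the last survives: w*5+11.
Result = w*5+11

w*5+11


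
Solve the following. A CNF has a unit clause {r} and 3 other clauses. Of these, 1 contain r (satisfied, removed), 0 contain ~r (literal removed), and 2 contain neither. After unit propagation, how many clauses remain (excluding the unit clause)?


Satisfied (removed): 1
Shortened (remain): 0
Unchanged (remain): 2
Remaining = 0 + 2 = 2

2


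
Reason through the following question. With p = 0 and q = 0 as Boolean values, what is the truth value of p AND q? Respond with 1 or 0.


p = 0, q = 0
Operation: p AND q
Evaluate: 0 AND 0 = 0

0


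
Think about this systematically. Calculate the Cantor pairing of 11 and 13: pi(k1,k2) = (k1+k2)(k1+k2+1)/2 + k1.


k1 + k2 = 24
(k1+k2)(k1+k2+1)/2 = 24 * 25 / 2 = 300
pi = 300 + 11 = 311

311


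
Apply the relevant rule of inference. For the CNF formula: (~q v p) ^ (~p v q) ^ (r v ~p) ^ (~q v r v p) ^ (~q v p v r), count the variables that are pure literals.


Check each variable for pure literal status:
p: mixed (not pure)
q: mixed (not pure)
r: pure positive
Pure literal count = 1

1


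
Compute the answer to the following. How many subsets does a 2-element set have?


The power set of a set with n elements has 2^n elements.
|P(S)| = 2^2 = 4

4


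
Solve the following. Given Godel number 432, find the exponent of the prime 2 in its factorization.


Factorize 432 by dividing by 2 repeatedly.
Division steps: 2 divides 432 exactly 4 time(s).
Exponent of 2 = 4

4


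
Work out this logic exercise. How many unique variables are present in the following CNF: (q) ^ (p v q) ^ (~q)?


Identify each variable that appears in the formula.
Variables found: p, q
Count = 2

2


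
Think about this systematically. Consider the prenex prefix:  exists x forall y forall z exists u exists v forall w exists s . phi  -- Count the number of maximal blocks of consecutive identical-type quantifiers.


Quantifier-type sequence: E A A E E A E  (A=forall, E=exists)
Group into maximal same-type runs:
  Ex1 | Ax2 | Ex2 | Ax1 | Ex1
Number of blocks = 5

5


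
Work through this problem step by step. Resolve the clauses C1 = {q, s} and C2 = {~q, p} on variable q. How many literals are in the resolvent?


Remove q from C1 and ~q from C2.
C1 remainder: {s}
C2 remainder: {p}
Union (resolvent): {p, s}
Resolvent has 2 literal(s).

2


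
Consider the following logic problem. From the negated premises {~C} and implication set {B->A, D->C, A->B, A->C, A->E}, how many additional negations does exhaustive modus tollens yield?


Initial negated facts: {~C}
Apply modus tollens to closure:
  ~C and D->C  =>  ~D
  ~C and A->C  =>  ~A
  ~A and B->A  =>  ~B
Final negated: {~A, ~B, ~C, ~D}
New negations: {~A, ~B, ~D}
Count = 3

3


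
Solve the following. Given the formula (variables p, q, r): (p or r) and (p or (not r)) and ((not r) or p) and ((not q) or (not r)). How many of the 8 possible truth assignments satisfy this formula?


Evaluate all 8 assignments for p, q, r:
p=0, q=0, r=0: 0
p=0, q=0, r=1: 0
p=0, q=1, r=0: 0
p=0, q=1, r=1: 0
p=1, q=0, r=0: 1
p=1, q=0, r=1: 1
p=1, q=1, r=0: 1
p=1, q=1, r=1: 0
Satisfying count = 3

3


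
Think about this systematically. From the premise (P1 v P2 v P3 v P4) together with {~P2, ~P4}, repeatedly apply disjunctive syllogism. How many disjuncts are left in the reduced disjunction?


Original disjuncts (4): P1, P2, P3, P4
Negated (eliminate): ~P2, ~P4
Remaining disjuncts: P1, P3
Count = 4 - 2 = 2

2


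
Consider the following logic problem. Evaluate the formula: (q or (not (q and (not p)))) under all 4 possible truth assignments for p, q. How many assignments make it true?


Check all 4 assignments:
p=0, q=0: 1
p=0, q=1: 1
p=1, q=0: 1
p=1, q=1: 1
Count of True = 4

4


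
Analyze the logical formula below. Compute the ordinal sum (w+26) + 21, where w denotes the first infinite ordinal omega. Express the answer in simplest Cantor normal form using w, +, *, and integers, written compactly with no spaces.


Compute (w+26) + 21.
Ordinal + is associative but NOT commutative; for finite n>0, n + w = w but w + n stays w+n.
By associativity: (w+26) + 21 = w + (26+21) = w+47.
Result = w+47

w+47


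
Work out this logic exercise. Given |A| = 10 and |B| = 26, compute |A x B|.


The Cartesian product A x B contains all ordered pairs (a, b).
|A x B| = |A| * |B| = 10 * 26 = 260

260


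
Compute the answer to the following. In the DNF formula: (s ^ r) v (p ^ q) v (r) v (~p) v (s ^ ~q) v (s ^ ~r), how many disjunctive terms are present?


A DNF formula is a disjunction of terms (conjunctions).
Terms are separated by v.
Counting the disjuncts: 6 terms.

6


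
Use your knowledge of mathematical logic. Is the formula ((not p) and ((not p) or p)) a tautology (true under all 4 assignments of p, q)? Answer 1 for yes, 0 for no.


Check all 4 assignments:
p=0, q=0: 1
p=0, q=1: 1
p=1, q=0: 0
p=1, q=1: 0
Satisfying count = 2/4.
Tautology iff count = 4: no.

0


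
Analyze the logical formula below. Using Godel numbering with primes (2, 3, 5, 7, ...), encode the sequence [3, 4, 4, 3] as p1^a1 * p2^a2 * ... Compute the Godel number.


Encode each element as an exponent of the corresponding prime:
  2^3 = 8
  3^4 = 81
  5^4 = 625
  7^3 = 343
Product = 8 * 81 * 625 * 343 = 138915000

138915000


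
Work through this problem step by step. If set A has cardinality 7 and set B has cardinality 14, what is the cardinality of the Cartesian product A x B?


The Cartesian product A x B contains all ordered pairs (a, b).
|A x B| = |A| * |B| = 7 * 14 = 98

98


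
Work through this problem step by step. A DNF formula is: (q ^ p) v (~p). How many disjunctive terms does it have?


A DNF formula is a disjunction of terms (conjunctions).
Terms are separated by v.
Counting the disjuncts: 2 terms.

2


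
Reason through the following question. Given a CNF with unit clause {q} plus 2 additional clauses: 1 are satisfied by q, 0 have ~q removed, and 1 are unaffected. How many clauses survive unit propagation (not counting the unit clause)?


Satisfied (removed): 1
Shortened (remain): 0
Unchanged (remain): 1
Remaining = 0 + 1 = 1

1


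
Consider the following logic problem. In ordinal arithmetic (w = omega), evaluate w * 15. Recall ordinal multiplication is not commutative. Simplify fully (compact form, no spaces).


Compute w * 15.
Ordinal * is associative and left-distributive over +, but NOT commutative; for finite n>1, n*w = w but w*n stays w*n.
w * 15 means 15 copies of w concatenated: w*15.
Result = w*15

w*15


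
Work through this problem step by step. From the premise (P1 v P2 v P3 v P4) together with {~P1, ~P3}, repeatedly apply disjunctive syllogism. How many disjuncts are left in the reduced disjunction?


Original disjuncts (4): P1, P2, P3, P4
Negated (eliminate): ~P1, ~P3
Remaining disjuncts: P2, P4
Count = 4 - 2 = 2

2


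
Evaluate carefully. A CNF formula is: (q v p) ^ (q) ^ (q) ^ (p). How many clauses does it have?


A CNF formula is a conjunction of clauses.
Clauses are separated by ^.
Counting the conjuncts: 4 clauses.

4


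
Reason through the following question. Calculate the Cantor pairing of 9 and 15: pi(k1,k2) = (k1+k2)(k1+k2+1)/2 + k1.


k1 + k2 = 24
(k1+k2)(k1+k2+1)/2 = 24 * 25 / 2 = 300
pi = 300 + 9 = 309

309


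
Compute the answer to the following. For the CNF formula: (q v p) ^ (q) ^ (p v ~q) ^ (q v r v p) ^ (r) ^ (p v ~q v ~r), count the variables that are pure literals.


Check each variable for pure literal status:
p: pure positive
q: mixed (not pure)
r: mixed (not pure)
Pure literal count = 1

1


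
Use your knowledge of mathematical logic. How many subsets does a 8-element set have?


The power set of a set with n elements has 2^n elements.
|P(S)| = 2^8 = 256

256


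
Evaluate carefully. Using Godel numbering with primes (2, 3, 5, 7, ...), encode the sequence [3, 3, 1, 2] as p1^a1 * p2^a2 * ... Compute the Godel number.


Encode each element as an exponent of the corresponding prime:
  2^3 = 8
  3^3 = 27
  5^1 = 5
  7^2 = 49
Product = 8 * 27 * 5 * 49 = 52920

52920


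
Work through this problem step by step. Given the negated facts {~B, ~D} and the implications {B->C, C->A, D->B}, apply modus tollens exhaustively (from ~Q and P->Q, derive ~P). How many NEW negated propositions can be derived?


Initial negated facts: {~B, ~D}
Apply modus tollens to closure:
  (no implication fires)
Final negated: {~B, ~D}
New negations: {(none)}
Count = 0

0


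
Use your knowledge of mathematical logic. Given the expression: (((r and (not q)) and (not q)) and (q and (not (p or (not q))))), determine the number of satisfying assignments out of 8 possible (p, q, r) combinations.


Check all 8 assignments:
p=0, q=0, r=0: 0
p=0, q=0, r=1: 0
p=0, q=1, r=0: 0
p=0, q=1, r=1: 0
p=1, q=0, r=0: 0
p=1, q=0, r=1: 0
p=1, q=1, r=0: 0
p=1, q=1, r=1: 0
Count of True = 0

0


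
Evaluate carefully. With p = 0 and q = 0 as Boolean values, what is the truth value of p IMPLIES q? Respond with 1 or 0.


p = 0, q = 0
Operation: p IMPLIES q
Evaluate: 0 IMPLIES 0 = 1

1


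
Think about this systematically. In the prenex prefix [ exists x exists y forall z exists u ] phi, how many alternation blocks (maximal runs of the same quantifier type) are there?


Quantifier-type sequence: E E A E  (A=forall, E=exists)
Group into maximal same-type runs:
  Ex2 | Ax1 | Ex1
Number of blocks = 3

3


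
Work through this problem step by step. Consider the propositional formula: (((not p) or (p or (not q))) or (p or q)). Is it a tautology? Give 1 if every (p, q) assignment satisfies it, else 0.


Check all 4 assignments:
p=0, q=0: 1
p=0, q=1: 1
p=1, q=0: 1
p=1, q=1: 1
Satisfying count = 4/4.
Tautology iff count = 4: yes.

1


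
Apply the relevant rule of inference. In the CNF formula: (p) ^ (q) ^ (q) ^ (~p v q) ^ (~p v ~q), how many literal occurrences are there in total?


Counting literals in each clause:
Clause 1: 1 literal(s)
Clause 2: 1 literal(s)
Clause 3: 1 literal(s)
Clause 4: 2 literal(s)
Clause 5: 2 literal(s)
Total = 7

7


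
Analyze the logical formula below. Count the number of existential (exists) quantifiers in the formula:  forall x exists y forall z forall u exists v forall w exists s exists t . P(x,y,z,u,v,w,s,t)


Quantifier prefix: forall x exists y forall z forall u exists v forall w exists s exists t
Mark each quantifier type:
  U E U U E U E E
Universal count = 4, Existential count = 4
Asked for existential (exists) quantifiers: 4

4


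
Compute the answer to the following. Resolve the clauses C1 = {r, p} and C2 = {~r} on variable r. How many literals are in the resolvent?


Remove r from C1 and ~r from C2.
C1 remainder: {p}
C2 remainder: {}
Union (resolvent): {p}
Resolvent has 1 literal(s).

1


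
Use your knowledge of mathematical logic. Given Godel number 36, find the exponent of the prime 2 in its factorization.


Factorize 36 by dividing by 2 repeatedly.
Division steps: 2 divides 36 exactly 2 time(s).
Exponent of 2 = 2

2


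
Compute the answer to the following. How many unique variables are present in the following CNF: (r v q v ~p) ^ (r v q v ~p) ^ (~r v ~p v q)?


Identify each variable that appears in the formula.
Variables found: p, q, r
Count = 3

3


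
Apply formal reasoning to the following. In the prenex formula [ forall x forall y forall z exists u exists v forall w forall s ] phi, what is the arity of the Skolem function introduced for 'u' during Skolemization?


Quantifier prefix: forall x forall y forall z exists u exists v forall w forall s
'u' is existentially quantified at position 4.
Universal variables preceding it: x, y, z
Skolem function arity = 3

3


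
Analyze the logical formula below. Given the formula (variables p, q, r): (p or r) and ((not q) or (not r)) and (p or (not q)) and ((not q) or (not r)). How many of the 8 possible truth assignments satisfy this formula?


Evaluate all 8 assignments for p, q, r:
p=0, q=0, r=0: 0
p=0, q=0, r=1: 1
p=0, q=1, r=0: 0
p=0, q=1, r=1: 0
p=1, q=0, r=0: 1
p=1, q=0, r=1: 1
p=1, q=1, r=0: 1
p=1, q=1, r=1: 0
Satisfying count = 4

4


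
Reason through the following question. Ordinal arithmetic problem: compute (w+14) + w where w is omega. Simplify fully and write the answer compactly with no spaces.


Compute (w+14) + w.
Ordinal + is associative but NOT commutative; for finite n>0, n + w = w but w + n stays w+n.
(w+14) + w = w + (14+w) = w + w = w*2 (the finite tail 14 is absorbed by the right w).
Result = w*2

w*2


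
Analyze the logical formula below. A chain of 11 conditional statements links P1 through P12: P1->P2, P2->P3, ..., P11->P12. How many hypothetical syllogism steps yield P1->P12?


With 11 implications in a chain connecting 12 propositions:
P1->P2, P2->P3, ..., P11->P12
Steps needed = (number of implications) - 1 = 11 - 1 = 10

10


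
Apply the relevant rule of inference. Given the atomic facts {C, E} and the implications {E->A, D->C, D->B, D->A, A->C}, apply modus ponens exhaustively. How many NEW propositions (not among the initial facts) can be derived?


Initial facts: {C, E}
Apply modus ponens to closure:
  E and E->A  =>  A
Final known: {A, C, E}
New propositions: {A}
Count = 1

1


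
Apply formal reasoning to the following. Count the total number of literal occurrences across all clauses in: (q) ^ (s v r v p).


Counting literals in each clause:
Clause 1: 1 literal(s)
Clause 2: 3 literal(s)
Total = 4

4


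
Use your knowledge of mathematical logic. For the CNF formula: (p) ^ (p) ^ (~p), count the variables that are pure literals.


Check each variable for pure literal status:
p: mixed (not pure)
q: absent (not pure)
r: absent (not pure)
Pure literal count = 0

0


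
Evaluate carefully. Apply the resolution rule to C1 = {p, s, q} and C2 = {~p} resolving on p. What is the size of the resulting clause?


Remove p from C1 and ~p from C2.
C1 remainder: {s, q}
C2 remainder: {}
Union (resolvent): {q, s}
Resolvent has 2 literal(s).

2


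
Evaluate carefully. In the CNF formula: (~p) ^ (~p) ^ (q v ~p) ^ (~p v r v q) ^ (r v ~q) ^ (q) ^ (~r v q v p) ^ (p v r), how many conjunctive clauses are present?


A CNF formula is a conjunction of clauses.
Clauses are separated by ^.
Counting the conjuncts: 8 clauses.

8


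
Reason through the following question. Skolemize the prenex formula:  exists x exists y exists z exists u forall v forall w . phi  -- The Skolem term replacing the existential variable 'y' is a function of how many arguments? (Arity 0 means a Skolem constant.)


Quantifier prefix: exists x exists y exists z exists u forall v forall w
'y' is existentially quantified at position 2.
No universal quantifiers precede it.
Skolem function arity = 0 (a Skolem constant)

0


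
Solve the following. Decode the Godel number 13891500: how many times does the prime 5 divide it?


Factorize 13891500 by dividing by 5 repeatedly.
Division steps: 5 divides 13891500 exactly 3 time(s).
Exponent of 5 = 3

3


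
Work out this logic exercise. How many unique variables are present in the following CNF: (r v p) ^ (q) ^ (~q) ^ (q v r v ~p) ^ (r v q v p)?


Identify each variable that appears in the formula.
Variables found: p, q, r
Count = 3

3


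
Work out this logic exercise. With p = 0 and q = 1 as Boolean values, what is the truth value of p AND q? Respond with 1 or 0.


p = 0, q = 1
Operation: p AND q
Evaluate: 0 AND 1 = 0

0


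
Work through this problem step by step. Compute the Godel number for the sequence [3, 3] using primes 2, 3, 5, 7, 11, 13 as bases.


Encode each element as an exponent of the corresponding prime:
  2^3 = 8
  3^3 = 27
Product = 8 * 27 = 216

216


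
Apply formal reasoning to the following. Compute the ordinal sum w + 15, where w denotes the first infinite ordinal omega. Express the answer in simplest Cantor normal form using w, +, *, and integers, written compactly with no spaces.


Compute w + 15.
Ordinal + is associative but NOT commutative; for finite n>0, n + w = w but w + n stays w+n.
w + 15 is already in normal form (a successor ordinal beyond w).
Result = w+15

w+15


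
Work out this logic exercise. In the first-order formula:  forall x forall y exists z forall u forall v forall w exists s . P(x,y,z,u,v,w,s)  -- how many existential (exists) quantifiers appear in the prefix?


Quantifier prefix: forall x forall y exists z forall u forall v forall w exists s
Mark each quantifier type:
  U U E U U U E
Universal count = 5, Existential count = 2
Asked for existential (exists) quantifiers: 2

2


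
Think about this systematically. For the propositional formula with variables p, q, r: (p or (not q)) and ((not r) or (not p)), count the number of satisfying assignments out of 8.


Evaluate all 8 assignments for p, q, r:
p=0, q=0, r=0: 1
p=0, q=0, r=1: 1
p=0, q=1, r=0: 0
p=0, q=1, r=1: 0
p=1, q=0, r=0: 1
p=1, q=0, r=1: 0
p=1, q=1, r=0: 1
p=1, q=1, r=1: 0
Satisfying count = 4

4


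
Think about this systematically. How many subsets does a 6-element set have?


The power set of a set with n elements has 2^n elements.
|P(S)| = 2^6 = 64

64


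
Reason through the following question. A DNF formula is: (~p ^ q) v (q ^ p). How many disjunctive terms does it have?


A DNF formula is a disjunction of terms (conjunctions).
Terms are separated by v.
Counting the disjuncts: 2 terms.

2


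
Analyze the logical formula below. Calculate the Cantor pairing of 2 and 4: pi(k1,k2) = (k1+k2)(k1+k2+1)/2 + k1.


k1 + k2 = 6
(k1+k2)(k1+k2+1)/2 = 6 * 7 / 2 = 21
pi = 21 + 2 = 23

23


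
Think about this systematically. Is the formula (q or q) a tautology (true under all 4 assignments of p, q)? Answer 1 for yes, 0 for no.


Check all 4 assignments:
p=0, q=0: 0
p=0, q=1: 1
p=1, q=0: 0
p=1, q=1: 1
Satisfying count = 2/4.
Tautology iff count = 4: no.

0


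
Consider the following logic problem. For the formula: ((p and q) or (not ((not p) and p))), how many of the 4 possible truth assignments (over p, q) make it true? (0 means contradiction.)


Check all 4 assignments:
p=0, q=0: 1
p=0, q=1: 1
p=1, q=0: 1
p=1, q=1: 1
Count of True = 4

4


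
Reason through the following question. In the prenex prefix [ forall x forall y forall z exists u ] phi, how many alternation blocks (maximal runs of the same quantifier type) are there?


Quantifier-type sequence: A A A E  (A=forall, E=exists)
Group into maximal same-type runs:
  Ax3 | Ex1
Number of blocks = 2

2


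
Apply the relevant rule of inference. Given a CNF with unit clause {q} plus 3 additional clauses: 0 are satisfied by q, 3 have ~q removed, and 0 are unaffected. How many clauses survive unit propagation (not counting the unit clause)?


Satisfied (removed): 0
Shortened (remain): 3
Unchanged (remain): 0
Remaining = 3 + 0 = 3

3


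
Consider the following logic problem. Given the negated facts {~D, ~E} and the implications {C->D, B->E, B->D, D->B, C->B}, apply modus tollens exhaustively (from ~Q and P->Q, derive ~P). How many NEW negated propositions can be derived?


Initial negated facts: {~D, ~E}
Apply modus tollens to closure:
  ~D and C->D  =>  ~C
  ~E and B->E  =>  ~B
Final negated: {~B, ~C, ~D, ~E}
New negations: {~B, ~C}
Count = 2

2


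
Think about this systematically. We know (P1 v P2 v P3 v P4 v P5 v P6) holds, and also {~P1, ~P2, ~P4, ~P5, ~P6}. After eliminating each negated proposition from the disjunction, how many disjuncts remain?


Original disjuncts (6): P1, P2, P3, P4, P5, P6
Negated (eliminate): ~P1, ~P2, ~P4, ~P5, ~P6
Remaining disjuncts: P3
Count = 6 - 5 = 1

1


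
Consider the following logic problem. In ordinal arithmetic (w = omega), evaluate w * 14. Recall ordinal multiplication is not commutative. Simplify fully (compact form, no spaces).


Compute w * 14.
Ordinal * is associative and left-distributive over +, but NOT commutative; for finite n>1, n*w = w but w*n stays w*n.
w * 14 means 14 copies of w concatenated: w*14.
Result = w*14

w*14


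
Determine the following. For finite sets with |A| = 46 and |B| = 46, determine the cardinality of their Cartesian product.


The Cartesian product A x B contains all ordered pairs (a, b).
|A x B| = |A| * |B| = 46 * 46 = 2116

2116


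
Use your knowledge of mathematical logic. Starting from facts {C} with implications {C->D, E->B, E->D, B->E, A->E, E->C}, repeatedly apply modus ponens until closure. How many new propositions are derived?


Initial facts: {C}
Apply modus ponens to closure:
  C and C->D  =>  D
Final known: {C, D}
New propositions: {D}
Count = 1

1


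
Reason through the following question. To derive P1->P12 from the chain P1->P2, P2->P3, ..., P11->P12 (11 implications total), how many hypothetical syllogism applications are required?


With 11 implications in a chain connecting 12 propositions:
P1->P2, P2->P3, ..., P11->P12
Steps needed = (number of implications) - 1 = 11 - 1 = 10

10


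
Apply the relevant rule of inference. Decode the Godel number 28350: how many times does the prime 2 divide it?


Factorize 28350 by dividing by 2 repeatedly.
Division steps: 2 divides 28350 exactly 1 time(s).
Exponent of 2 = 1

1


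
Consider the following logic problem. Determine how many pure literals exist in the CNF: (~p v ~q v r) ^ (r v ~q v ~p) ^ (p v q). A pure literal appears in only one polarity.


Check each variable for pure literal status:
p: mixed (not pure)
q: mixed (not pure)
r: pure positive
Pure literal count = 1

1


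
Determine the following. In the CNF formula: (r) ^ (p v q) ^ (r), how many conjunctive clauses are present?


A CNF formula is a conjunction of clauses.
Clauses are separated by ^.
Counting the conjuncts: 3 clauses.

3


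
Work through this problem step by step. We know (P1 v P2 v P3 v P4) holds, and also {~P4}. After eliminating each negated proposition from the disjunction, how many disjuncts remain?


Original disjuncts (4): P1, P2, P3, P4
Negated (eliminate): ~P4
Remaining disjuncts: P1, P2, P3
Count = 4 - 1 = 3

3


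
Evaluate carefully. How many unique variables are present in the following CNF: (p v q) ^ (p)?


Identify each variable that appears in the formula.
Variables found: p, q
Count = 2

2


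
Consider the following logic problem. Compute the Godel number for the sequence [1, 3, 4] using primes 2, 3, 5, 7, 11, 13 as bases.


Encode each element as an exponent of the corresponding prime:
  2^1 = 2
  3^3 = 27
  5^4 = 625
Product = 2 * 27 * 625 = 33750

33750


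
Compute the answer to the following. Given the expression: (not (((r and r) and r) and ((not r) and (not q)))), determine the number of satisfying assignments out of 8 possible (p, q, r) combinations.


Check all 8 assignments:
p=0, q=0, r=0: 1
p=0, q=0, r=1: 1
p=0, q=1, r=0: 1
p=0, q=1, r=1: 1
p=1, q=0, r=0: 1
p=1, q=0, r=1: 1
p=1, q=1, r=0: 1
p=1, q=1, r=1: 1
Count of True = 8

8


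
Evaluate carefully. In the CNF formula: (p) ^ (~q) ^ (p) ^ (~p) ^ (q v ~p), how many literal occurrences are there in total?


Counting literals in each clause:
Clause 1: 1 literal(s)
Clause 2: 1 literal(s)
Clause 3: 1 literal(s)
Clause 4: 1 literal(s)
Clause 5: 2 literal(s)
Total = 6

6


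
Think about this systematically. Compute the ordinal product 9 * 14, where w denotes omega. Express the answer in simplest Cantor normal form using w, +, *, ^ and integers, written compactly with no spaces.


Compute 9 * 14.
Ordinal * is associative and left-distributive over +, but NOT commutative; for finite n>1, n*w = w but w*n stays w*n.
Both finite; ordinal * agrees with natural *: 9 * 14 = 126.
Result = 126

126


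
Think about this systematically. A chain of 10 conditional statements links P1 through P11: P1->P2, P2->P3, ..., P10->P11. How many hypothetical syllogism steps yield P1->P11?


With 10 implications in a chain connecting 11 propositions:
P1->P2, P2->P3, ..., P10->P11
Steps needed = (number of implications) - 1 = 10 - 1 = 9

9


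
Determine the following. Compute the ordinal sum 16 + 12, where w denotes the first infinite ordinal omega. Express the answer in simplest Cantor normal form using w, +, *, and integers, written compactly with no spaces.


Compute 16 + 12.
Ordinal + is associative but NOT commutative; for finite n>0, n + w = w but w + n stays w+n.
Both operands finite; ordinal + agrees with natural +: 16 + 12 = 28.
Result = 28

28


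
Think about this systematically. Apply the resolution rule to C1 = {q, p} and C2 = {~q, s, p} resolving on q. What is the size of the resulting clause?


Remove q from C1 and ~q from C2.
C1 remainder: {p}
C2 remainder: {s, p}
Union (resolvent): {p, s}
Resolvent has 2 literal(s).

2


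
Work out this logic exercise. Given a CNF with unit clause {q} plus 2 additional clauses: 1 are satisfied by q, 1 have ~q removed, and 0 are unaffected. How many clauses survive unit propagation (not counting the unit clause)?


Satisfied (removed): 1
Shortened (remain): 1
Unchanged (remain): 0
Remaining = 1 + 0 = 1

1


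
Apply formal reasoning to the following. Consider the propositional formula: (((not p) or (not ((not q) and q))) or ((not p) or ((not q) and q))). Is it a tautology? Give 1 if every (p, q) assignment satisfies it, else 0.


Check all 4 assignments:
p=0, q=0: 1
p=0, q=1: 1
p=1, q=0: 1
p=1, q=1: 1
Satisfying count = 4/4.
Tautology iff count = 4: yes.

1


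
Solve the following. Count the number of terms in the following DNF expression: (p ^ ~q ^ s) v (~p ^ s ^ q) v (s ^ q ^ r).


A DNF formula is a disjunction of terms (conjunctions).
Terms are separated by v.
Counting the disjuncts: 3 terms.

3


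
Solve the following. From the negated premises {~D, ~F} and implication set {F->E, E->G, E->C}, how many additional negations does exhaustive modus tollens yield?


Initial negated facts: {~D, ~F}
Apply modus tollens to closure:
  (no implication fires)
Final negated: {~D, ~F}
New negations: {(none)}
Count = 0

0


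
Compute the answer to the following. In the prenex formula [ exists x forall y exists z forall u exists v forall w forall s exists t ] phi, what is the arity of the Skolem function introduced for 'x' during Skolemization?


Quantifier prefix: exists x forall y exists z forall u exists v forall w forall s exists t
'x' is existentially quantified at position 1.
No universal quantifiers precede it.
Skolem function arity = 0 (a Skolem constant)

0


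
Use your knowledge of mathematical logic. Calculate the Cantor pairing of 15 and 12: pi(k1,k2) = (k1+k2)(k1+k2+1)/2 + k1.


k1 + k2 = 27
(k1+k2)(k1+k2+1)/2 = 27 * 28 / 2 = 378
pi = 378 + 15 = 393

393


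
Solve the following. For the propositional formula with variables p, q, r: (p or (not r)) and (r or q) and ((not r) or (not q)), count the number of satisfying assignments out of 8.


Evaluate all 8 assignments for p, q, r:
p=0, q=0, r=0: 0
p=0, q=0, r=1: 0
p=0, q=1, r=0: 1
p=0, q=1, r=1: 0
p=1, q=0, r=0: 0
p=1, q=0, r=1: 1
p=1, q=1, r=0: 1
p=1, q=1, r=1: 0
Satisfying count = 3

3


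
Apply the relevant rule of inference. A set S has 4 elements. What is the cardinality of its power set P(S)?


The power set of a set with n elements has 2^n elements.
|P(S)| = 2^4 = 16

16


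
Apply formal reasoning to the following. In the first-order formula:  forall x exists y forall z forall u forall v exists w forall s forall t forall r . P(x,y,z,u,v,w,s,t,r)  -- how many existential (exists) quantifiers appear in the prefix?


Quantifier prefix: forall x exists y forall z forall u forall v exists w forall s forall t forall r
Mark each quantifier type:
  U E U U U E U U U
Universal count = 7, Existential count = 2
Asked for existential (exists) quantifiers: 2

2


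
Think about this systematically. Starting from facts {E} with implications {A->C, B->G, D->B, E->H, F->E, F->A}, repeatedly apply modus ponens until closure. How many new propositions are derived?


Initial facts: {E}
Apply modus ponens to closure:
  E and E->H  =>  H
Final known: {E, H}
New propositions: {H}
Count = 1

1


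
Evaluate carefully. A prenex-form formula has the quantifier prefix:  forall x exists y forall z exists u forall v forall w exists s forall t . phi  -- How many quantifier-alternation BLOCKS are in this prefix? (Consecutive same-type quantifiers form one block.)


Quantifier-type sequence: A E A E A A E A  (A=forall, E=exists)
Group into maximal same-type runs:
  Ax1 | Ex1 | Ax1 | Ex1 | Ax2 | Ex1 | Ax1
Number of blocks = 7

7


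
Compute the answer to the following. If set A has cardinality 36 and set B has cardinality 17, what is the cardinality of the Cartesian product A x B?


The Cartesian product A x B contains all ordered pairs (a, b).
|A x B| = |A| * |B| = 36 * 17 = 612

612


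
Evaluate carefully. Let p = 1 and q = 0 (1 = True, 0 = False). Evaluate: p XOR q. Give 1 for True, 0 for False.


p = 1, q = 0
Operation: p XOR q
Evaluate: 1 XOR 0 = 1

1


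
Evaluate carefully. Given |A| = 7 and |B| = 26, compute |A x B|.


The Cartesian product A x B contains all ordered pairs (a, b).
|A x B| = |A| * |B| = 7 * 26 = 182

182


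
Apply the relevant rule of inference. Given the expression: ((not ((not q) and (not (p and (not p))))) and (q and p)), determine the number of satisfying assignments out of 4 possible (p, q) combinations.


Check all 4 assignments:
p=0, q=0: 0
p=0, q=1: 0
p=1, q=0: 0
p=1, q=1: 1
Count of True = 1

1


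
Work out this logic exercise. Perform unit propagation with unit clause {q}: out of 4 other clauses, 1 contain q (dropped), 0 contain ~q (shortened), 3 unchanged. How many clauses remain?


Satisfied (removed): 1
Shortened (remain): 0
Unchanged (remain): 3
Remaining = 0 + 3 = 3

3


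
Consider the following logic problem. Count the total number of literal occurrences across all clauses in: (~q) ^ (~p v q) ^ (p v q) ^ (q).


Counting literals in each clause:
Clause 1: 1 literal(s)
Clause 2: 2 literal(s)
Clause 3: 2 literal(s)
Clause 4: 1 literal(s)
Total = 6

6


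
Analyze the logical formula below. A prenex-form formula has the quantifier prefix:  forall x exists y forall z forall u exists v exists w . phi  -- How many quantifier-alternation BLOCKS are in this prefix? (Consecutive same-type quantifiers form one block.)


Quantifier-type sequence: A E A A E E  (A=forall, E=exists)
Group into maximal same-type runs:
  Ax1 | Ex1 | Ax2 | Ex2
Number of blocks = 4

4


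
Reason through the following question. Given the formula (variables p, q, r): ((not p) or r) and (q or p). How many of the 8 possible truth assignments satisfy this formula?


Evaluate all 8 assignments for p, q, r:
p=0, q=0, r=0: 0
p=0, q=0, r=1: 0
p=0, q=1, r=0: 1
p=0, q=1, r=1: 1
p=1, q=0, r=0: 0
p=1, q=0, r=1: 1
p=1, q=1, r=0: 0
p=1, q=1, r=1: 1
Satisfying count = 4

4


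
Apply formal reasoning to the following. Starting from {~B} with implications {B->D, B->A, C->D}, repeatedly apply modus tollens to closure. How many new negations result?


Initial negated facts: {~B}
Apply modus tollens to closure:
  (no implication fires)
Final negated: {~B}
New negations: {(none)}
Count = 0

0


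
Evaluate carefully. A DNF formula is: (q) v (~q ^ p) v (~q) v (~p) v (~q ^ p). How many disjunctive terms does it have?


A DNF formula is a disjunction of terms (conjunctions).
Terms are separated by v.
Counting the disjuncts: 5 terms.

5


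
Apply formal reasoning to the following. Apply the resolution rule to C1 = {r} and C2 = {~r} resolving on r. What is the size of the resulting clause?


Remove r from C1 and ~r from C2.
C1 remainder: {}
C2 remainder: {}
Union (resolvent): {} (empty clause)
Resolvent has 0 literal(s).

0


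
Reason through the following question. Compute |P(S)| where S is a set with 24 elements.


The power set of a set with n elements has 2^n elements.
|P(S)| = 2^24 = 16777216

16777216


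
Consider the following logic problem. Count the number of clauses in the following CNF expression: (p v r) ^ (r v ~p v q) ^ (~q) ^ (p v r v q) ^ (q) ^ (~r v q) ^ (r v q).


A CNF formula is a conjunction of clauses.
Clauses are separated by ^.
Counting the conjuncts: 7 clauses.

7


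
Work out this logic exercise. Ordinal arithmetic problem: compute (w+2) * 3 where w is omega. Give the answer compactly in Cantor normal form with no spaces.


Compute (w+2) * 3.
Ordinal * is associative and left-distributive over +, but NOT commutative; for finite n>1, n*w = w but w*n stays w*n.
(w+2) * 3 = (w+2) repeated 3 times. Each intermediate +2 is absorbed by the following w; only the last survives: w*3+2.
Result = w*3+2

w*3+2


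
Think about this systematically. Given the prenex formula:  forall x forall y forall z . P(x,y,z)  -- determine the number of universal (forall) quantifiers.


Quantifier prefix: forall x forall y forall z
Mark each quantifier type:
  U U U
Universal count = 3, Existential count = 0
Asked for universal (forall) quantifiers: 3

3


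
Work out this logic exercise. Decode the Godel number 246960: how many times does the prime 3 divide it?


Factorize 246960 by dividing by 3 repeatedly.
Division steps: 3 divides 246960 exactly 2 time(s).
Exponent of 3 = 2

2


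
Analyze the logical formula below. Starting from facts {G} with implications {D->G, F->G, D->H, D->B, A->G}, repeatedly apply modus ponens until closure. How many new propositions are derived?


Initial facts: {G}
Apply modus ponens to closure:
  (no implication fires)
Final known: {G}
New propositions: {(none)}
Count = 0

0


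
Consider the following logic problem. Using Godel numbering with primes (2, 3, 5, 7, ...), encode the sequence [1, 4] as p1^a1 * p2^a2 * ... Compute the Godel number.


Encode each element as an exponent of the corresponding prime:
  2^1 = 2
  3^4 = 81
Product = 2 * 81 = 162

162


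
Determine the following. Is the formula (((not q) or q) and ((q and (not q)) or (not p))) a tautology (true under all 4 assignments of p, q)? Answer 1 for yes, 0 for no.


Check all 4 assignments:
p=0, q=0: 1
p=0, q=1: 1
p=1, q=0: 0
p=1, q=1: 0
Satisfying count = 2/4.
Tautology iff count = 4: no.

0


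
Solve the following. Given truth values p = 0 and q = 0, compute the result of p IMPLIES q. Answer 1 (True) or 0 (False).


p = 0, q = 0
Operation: p IMPLIES q
Evaluate: 0 IMPLIES 0 = 1

1


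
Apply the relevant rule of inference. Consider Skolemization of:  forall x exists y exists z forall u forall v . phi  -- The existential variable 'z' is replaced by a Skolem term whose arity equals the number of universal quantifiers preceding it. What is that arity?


Quantifier prefix: forall x exists y exists z forall u forall v
'z' is existentially quantified at position 3.
Universal variables preceding it: x
Skolem function arity = 1

1


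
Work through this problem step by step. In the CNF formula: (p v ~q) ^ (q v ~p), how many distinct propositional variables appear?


Identify each variable that appears in the formula.
Variables found: p, q
Count = 2

2


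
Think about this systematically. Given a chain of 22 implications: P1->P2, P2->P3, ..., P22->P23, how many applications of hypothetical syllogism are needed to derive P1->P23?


With 22 implications in a chain connecting 23 propositions:
P1->P2, P2->P3, ..., P22->P23
Steps needed = (number of implications) - 1 = 22 - 1 = 21

21


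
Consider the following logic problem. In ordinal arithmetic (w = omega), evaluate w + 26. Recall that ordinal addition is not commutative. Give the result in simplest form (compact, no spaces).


Compute w + 26.
Ordinal + is associative but NOT commutative; for finite n>0, n + w = w but w + n stays w+n.
w + 26 is already in normal form (a successor ordinal beyond w).
Result = w+26

w+26


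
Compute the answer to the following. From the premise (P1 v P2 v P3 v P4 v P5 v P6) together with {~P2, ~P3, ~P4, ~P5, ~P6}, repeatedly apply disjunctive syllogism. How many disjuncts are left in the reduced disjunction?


Original disjuncts (6): P1, P2, P3, P4, P5, P6
Negated (eliminate): ~P2, ~P3, ~P4, ~P5, ~P6
Remaining disjuncts: P1
Count = 6 - 5 = 1

1


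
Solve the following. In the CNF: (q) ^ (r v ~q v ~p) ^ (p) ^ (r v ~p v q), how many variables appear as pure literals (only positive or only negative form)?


Check each variable for pure literal status:
p: mixed (not pure)
q: mixed (not pure)
r: pure positive
Pure literal count = 1

1


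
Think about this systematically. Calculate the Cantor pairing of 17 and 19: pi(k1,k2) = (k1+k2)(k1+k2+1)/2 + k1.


k1 + k2 = 36
(k1+k2)(k1+k2+1)/2 = 36 * 37 / 2 = 666
pi = 666 + 17 = 683

683


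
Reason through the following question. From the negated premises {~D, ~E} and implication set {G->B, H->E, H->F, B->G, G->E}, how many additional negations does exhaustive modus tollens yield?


Initial negated facts: {~D, ~E}
Apply modus tollens to closure:
  ~E and H->E  =>  ~H
  ~E and G->E  =>  ~G
  ~G and B->G  =>  ~B
Final negated: {~B, ~D, ~E, ~G, ~H}
New negations: {~B, ~G, ~H}
Count = 3

3


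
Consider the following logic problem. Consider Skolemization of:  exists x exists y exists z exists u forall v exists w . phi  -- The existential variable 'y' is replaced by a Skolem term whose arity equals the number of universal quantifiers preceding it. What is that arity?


Quantifier prefix: exists x exists y exists z exists u forall v exists w
'y' is existentially quantified at position 2.
No universal quantifiers precede it.
Skolem function arity = 0 (a Skolem constant)

0


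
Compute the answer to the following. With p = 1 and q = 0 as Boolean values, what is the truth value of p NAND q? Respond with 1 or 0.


p = 1, q = 0
Operation: p NAND q
Evaluate: 1 NAND 0 = 1

1


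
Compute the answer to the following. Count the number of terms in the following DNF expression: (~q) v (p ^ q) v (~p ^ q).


A DNF formula is a disjunction of terms (conjunctions).
Terms are separated by v.
Counting the disjuncts: 3 terms.

3


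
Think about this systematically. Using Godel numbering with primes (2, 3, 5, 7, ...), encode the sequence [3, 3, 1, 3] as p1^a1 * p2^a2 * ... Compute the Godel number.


Encode each element as an exponent of the corresponding prime:
  2^3 = 8
  3^3 = 27
  5^1 = 5
  7^3 = 343
Product = 8 * 27 * 5 * 343 = 370440

370440


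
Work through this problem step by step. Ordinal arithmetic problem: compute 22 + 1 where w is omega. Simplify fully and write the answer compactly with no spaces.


Compute 22 + 1.
Ordinal + is associative but NOT commutative; for finite n>0, n + w = w but w + n stays w+n.
Both operands finite; ordinal + agrees with natural +: 22 + 1 = 23.
Result = 23

23


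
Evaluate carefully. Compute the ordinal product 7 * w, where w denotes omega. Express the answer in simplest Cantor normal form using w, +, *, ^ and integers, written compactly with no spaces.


Compute 7 * w.
Ordinal * is associative and left-distributive over +, but NOT commutative; for finite n>1, n*w = w but w*n stays w*n.
For finite n>0, n * w = sup{n*k : k<w} = w. So 7 * w = w.
Result = w

w
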